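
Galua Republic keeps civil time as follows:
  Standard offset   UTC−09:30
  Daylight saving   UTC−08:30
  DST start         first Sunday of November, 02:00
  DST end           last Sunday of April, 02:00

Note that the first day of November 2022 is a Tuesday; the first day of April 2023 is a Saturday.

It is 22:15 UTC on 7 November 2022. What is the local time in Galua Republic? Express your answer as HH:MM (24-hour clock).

13:45

1 November 2022 is a Tuesday, so the first Sunday is November 6.
1 April 2023 is a Saturday, so Sundays fall on 2, 9, 16, 23, 30; the last is April 30.
At the standard offset (UTC−09:30), 22:15 UTC − 9h30m = 12:45 Galua Republic standard time.
The standard-time date in Galua Republic, 7 November 2022, lies within the daylight-saving period (6 November 2022 – 30 April 2023), so Galua Republic is on daylight time, UTC−08:30.
22:15 UTC − 8h30m = 13:45 local.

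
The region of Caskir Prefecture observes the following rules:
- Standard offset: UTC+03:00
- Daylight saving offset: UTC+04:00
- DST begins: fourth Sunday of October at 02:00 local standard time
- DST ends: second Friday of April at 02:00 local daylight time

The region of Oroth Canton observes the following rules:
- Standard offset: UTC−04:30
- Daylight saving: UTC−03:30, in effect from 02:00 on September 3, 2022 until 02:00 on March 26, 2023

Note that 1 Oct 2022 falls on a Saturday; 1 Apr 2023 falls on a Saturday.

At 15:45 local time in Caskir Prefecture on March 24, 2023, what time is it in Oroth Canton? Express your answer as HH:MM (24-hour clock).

08:15

1 October 2022 is a Saturday, so the first Sunday is October 2 and the fourth is October 23.
1 April 2023 is a Saturday, so the first Friday is April 7 and the second is April 14.
March 24, 2023 lies within the daylight-saving period (23 October 2022 – 14 April 2023), so Caskir Prefecture is on daylight time, UTC+04:00.
15:45 Caskir Prefecture − 4h = 11:45 UTC.
At the standard offset (UTC−04:30), 11:45 UTC − 4h30m = 07:15 Oroth Canton standard time.
The standard-time date in Oroth Canton, March 24, 2023, falls between 3 September 2022 and 26 March 2023, so daylight saving is in effect and Oroth Canton is at UTC−03:30.
11:45 UTC − 3h30m = 08:15 Oroth Canton.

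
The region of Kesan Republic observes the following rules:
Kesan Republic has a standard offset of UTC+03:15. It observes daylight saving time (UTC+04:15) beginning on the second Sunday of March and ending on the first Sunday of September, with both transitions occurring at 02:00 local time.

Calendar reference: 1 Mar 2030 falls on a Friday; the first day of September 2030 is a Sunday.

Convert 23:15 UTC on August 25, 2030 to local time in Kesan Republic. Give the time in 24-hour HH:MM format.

1 March 2030 is a Friday, so the first Sunday is March 3 and the second is March 10.
1 September 2030 is a Sunday, so the first Sunday is September 1.
At the standard offset (UTC+03:15), 23:15 UTC + 3h15m = 02:30 Kesan Republic standard time (rolling into the next day, 26 August 2030).
The standard-time date in Kesan Republic, August 26, 2030, lies within the daylight-saving period (10 March – 1 September), so Kesan Republic is on daylight time, UTC+04:15.
23:15 UTC + 4h15m = 03:30 local (rolling into the next day, 26 August 2030).

03:30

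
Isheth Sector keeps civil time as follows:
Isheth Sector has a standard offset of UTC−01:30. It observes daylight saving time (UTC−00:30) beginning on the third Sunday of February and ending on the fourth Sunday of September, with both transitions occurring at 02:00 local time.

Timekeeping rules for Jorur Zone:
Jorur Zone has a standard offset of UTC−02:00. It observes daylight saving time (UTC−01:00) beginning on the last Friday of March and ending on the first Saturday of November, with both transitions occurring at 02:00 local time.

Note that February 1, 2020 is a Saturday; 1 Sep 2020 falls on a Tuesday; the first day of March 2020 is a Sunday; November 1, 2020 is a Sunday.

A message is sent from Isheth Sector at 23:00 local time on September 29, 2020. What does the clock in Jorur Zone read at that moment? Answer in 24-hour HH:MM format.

1 February 2020 is a Saturday, so the first Sunday is February 2 and the third is February 16.
1 September 2020 is a Tuesday, so the first Sunday is September 6 and the fourth is September 27.
September 29, 2020 is outside the daylight-saving period (16 February – 27 September), so Isheth Sector is on standard time, UTC−01:30.
23:00 Isheth Sector + 1h30m = 00:30 UTC (rolling into the next day, 30 September 2020).
1 March 2020 is a Sunday, so Fridays fall on 6, 13, 20, 27; the last is March 27.
1 November 2020 is a Sunday, so the first Saturday is November 7.
At the standard offset (UTC−02:00), 00:30 UTC − 2h = 22:30 Jorur Zone standard time (rolling into the previous day, 29 September 2020).
Daylight saving runs 27 March – 7 November; the standard-time date in Jorur Zone, September 29, 2020, is inside that window, so Jorur Zone is at UTC−01:00.
00:30 UTC − 1h = 23:30 Jorur Zone (rolling into the previous day, 29 September 2020).

23:30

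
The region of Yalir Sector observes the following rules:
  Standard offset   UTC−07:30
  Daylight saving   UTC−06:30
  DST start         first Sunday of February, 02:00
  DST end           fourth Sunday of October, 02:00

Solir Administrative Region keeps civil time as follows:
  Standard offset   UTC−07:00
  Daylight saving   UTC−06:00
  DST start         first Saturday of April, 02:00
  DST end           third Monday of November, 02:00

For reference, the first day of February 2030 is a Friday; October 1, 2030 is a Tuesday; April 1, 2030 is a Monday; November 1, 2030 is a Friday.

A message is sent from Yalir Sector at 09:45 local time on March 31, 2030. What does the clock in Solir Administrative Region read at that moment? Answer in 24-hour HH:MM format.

1 February 2030 is a Friday, so the first Sunday is February 3.
1 October 2030 is a Tuesday, so the first Sunday is October 6 and the fourth is October 27.
March 31, 2030 falls between 3 February and 27 October, so daylight saving is in effect and Yalir Sector is at UTC−06:30.
09:45 Yalir Sector + 6h30m = 16:15 UTC.
1 April 2030 is a Monday, so the first Saturday is April 6.
1 November 2030 is a Friday, so the first Monday is November 4 and the third is November 18.
At the standard offset (UTC−07:00), 16:15 UTC − 7h = 09:15 Solir Administrative Region standard time.
The standard-time date in Solir Administrative Region, March 31, 2030, is outside the daylight-saving period (6 April – 18 November), so Solir Administrative Region is on standard time, UTC−07:00.
16:15 UTC − 7h = 09:15 Solir Administrative Region.

09:15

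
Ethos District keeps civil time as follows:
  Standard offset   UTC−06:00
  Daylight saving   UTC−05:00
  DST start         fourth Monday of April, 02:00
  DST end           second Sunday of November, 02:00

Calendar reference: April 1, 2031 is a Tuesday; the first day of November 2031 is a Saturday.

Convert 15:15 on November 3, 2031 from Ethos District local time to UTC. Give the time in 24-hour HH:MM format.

1 April 2031 is a Tuesday, so the first Monday is April 7 and the fourth is April 28.
1 November 2031 is a Saturday, so the first Sunday is November 2 and the second is November 9.
November 3, 2031 lies within the daylight-saving period (28 April – 9 November), so Ethos District is on daylight time, UTC−05:00.
15:15 local + 5h = 20:15 UTC.

20:15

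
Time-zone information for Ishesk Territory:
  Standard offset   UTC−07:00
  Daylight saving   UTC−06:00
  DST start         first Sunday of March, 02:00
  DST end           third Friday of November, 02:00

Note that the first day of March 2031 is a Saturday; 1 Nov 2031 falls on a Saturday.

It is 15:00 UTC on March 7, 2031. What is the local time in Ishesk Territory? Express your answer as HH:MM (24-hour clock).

09:00

1 March 2031 is a Saturday, so the first Sunday is March 2.
1 November 2031 is a Saturday, so the first Friday is November 7 and the third is November 21.
At the standard offset (UTC−07:00), 15:00 UTC − 7h = 08:00 Ishesk Territory standard time.
Daylight saving runs 2 March – 21 November; the standard-time date in Ishesk Territory, March 7, 2031, is inside that window, so Ishesk Territory is at UTC−06:00.
15:00 UTC − 6h = 09:00 local.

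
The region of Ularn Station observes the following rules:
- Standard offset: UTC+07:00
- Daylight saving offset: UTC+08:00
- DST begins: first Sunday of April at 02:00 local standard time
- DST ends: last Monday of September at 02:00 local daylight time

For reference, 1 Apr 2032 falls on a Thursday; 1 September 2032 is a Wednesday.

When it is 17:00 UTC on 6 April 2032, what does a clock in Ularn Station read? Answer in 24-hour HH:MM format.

1 April 2032 is a Thursday, so the first Sunday is April 4.
1 September 2032 is a Wednesday, so Mondays fall on 6, 13, 20, 27; the last is September 27.
At the standard offset (UTC+07:00), 17:00 UTC + 7h = 00:00 Ularn Station standard time (rolling into the next day, 7 April 2032).
The standard-time date in Ularn Station, 7 April 2032, falls between 4 April and 27 September, so daylight saving is in effect and Ularn Station is at UTC+08:00.
17:00 UTC + 8h = 01:00 local (rolling into the next day, 7 April 2032).

01:00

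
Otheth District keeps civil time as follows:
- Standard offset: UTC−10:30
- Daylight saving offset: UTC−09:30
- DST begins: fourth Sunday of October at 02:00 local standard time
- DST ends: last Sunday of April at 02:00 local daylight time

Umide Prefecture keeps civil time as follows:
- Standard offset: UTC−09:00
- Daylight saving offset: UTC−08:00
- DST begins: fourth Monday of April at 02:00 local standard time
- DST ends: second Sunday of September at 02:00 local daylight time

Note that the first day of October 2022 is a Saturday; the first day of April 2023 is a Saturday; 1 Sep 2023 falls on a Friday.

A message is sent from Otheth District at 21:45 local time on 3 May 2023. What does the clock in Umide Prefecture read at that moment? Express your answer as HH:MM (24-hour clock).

00:15

1 October 2022 is a Saturday, so the first Sunday is October 2 and the fourth is October 23.
1 April 2023 is a Saturday, so Sundays fall on 2, 9, 16, 23, 30; the last is April 30.
Daylight saving runs 23 October 2022 – 30 April 2023; 3 May 2023 is outside that window, so Otheth District is on standard time at UTC−10:30.
21:45 Otheth District + 10h30m = 08:15 UTC (rolling into the next day, 4 May 2023).
1 April 2023 is a Saturday, so the first Monday is April 3 and the fourth is April 24.
1 September 2023 is a Friday, so the first Sunday is September 3 and the second is September 10.
At the standard offset (UTC−09:00), 08:15 UTC − 9h = 23:15 Umide Prefecture standard time (rolling into the previous day, 3 May 2023).
The standard-time date in Umide Prefecture, 3 May 2023, falls between 24 April and 10 September, so daylight saving is in effect and Umide Prefecture is at UTC−08:00.
08:15 UTC − 8h = 00:15 Umide Prefecture.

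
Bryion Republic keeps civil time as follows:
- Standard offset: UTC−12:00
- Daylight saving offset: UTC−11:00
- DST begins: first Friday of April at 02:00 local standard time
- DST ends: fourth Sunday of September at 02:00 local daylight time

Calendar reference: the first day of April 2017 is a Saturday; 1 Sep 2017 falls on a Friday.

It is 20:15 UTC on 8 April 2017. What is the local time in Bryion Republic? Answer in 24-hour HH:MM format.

1 April 2017 is a Saturday, so the first Friday is April 7.
1 September 2017 is a Friday, so the first Sunday is September 3 and the fourth is September 24.
At the standard offset (UTC−12:00), 20:15 UTC − 12h = 08:15 Bryion Republic standard time.
The standard-time date in Bryion Republic, 8 April 2017, falls between 7 April and 24 September, so daylight saving is in effect and Bryion Republic is at UTC−11:00.
20:15 UTC − 11h = 09:15 local.

09:15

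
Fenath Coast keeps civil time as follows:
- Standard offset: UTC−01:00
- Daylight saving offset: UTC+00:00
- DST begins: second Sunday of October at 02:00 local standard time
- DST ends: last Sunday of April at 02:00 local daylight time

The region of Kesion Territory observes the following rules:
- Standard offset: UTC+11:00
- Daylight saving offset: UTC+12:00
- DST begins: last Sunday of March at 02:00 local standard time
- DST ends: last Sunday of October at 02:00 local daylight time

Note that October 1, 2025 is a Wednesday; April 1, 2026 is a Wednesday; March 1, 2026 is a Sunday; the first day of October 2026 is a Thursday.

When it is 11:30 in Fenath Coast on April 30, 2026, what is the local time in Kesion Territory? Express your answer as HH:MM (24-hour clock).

00:30

1 October 2025 is a Wednesday, so the first Sunday is October 5 and the second is October 12.
1 April 2026 is a Wednesday, so Sundays fall on 5, 12, 19, 26; the last is April 26.
April 30, 2026 is outside the daylight-saving period (12 October 2025 – 26 April 2026), so Fenath Coast is on standard time, UTC−01:00.
11:30 Fenath Coast + 1h = 12:30 UTC.
1 March 2026 is a Sunday, so Sundays fall on 1, 8, 15, 22, 29; the last is March 29.
1 October 2026 is a Thursday, so Sundays fall on 4, 11, 18, 25; the last is October 25.
At the standard offset (UTC+11:00), 12:30 UTC + 11h = 23:30 Kesion Territory standard time.
Daylight saving runs 29 March – 25 October; the standard-time date in Kesion Territory, April 30, 2026, is inside that window, so Kesion Territory is at UTC+12:00.
12:30 UTC + 12h = 00:30 Kesion Territory (rolling into the next day, 1 May 2026).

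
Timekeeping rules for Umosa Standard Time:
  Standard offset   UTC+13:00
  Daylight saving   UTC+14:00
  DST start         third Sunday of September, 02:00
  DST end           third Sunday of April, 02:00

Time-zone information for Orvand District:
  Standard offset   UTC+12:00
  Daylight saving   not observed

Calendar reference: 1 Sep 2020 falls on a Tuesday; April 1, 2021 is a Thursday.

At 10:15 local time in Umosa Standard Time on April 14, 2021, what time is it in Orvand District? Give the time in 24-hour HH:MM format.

08:15

1 September 2020 is a Tuesday, so the first Sunday is September 6 and the third is September 20.
1 April 2021 is a Thursday, so the first Sunday is April 4 and the third is April 18.
April 14, 2021 falls between 20 September 2020 and 18 April 2021, so daylight saving is in effect and Umosa Standard Time is at UTC+14:00.
10:15 Umosa Standard Time − 14h = 20:15 UTC (rolling into the previous day, 13 April 2021).
Orvand District has no daylight saving, so its offset is UTC+12:00 year-round.
20:15 UTC + 12h = 08:15 Orvand District (rolling into the next day, 14 April 2021).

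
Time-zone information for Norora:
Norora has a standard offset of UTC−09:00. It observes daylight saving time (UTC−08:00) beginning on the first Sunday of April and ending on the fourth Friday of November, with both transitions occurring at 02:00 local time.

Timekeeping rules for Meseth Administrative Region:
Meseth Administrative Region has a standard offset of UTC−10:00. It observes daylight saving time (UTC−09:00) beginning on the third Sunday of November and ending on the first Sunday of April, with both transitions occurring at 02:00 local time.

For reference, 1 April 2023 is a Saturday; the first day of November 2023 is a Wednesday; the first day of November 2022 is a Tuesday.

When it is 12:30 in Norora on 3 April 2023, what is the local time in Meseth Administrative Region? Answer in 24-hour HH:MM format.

10:30

1 April 2023 is a Saturday, so the first Sunday is April 2.
1 November 2023 is a Wednesday, so the first Friday is November 3 and the fourth is November 24.
3 April 2023 falls between 2 April and 24 November, so daylight saving is in effect and Norora is at UTC−08:00.
12:30 Norora + 8h = 20:30 UTC.
1 November 2022 is a Tuesday, so the first Sunday is November 6 and the third is November 20.
1 April 2023 is a Saturday, so the first Sunday is April 2.
At the standard offset (UTC−10:00), 20:30 UTC − 10h = 10:30 Meseth Administrative Region standard time.
The standard-time date in Meseth Administrative Region, 3 April 2023, does not fall between 20 November 2022 and 2 April 2023, so daylight saving is not in effect and Meseth Administrative Region is at UTC−10:00.
20:30 UTC − 10h = 10:30 Meseth Administrative Region.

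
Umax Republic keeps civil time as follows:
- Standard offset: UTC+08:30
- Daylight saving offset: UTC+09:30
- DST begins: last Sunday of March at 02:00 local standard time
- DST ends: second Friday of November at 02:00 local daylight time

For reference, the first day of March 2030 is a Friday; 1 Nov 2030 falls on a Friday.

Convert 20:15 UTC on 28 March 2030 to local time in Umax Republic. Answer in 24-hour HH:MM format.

1 March 2030 is a Friday, so Sundays fall on 3, 10, 17, 24, 31; the last is March 31.
1 November 2030 is a Friday, so the first Friday is November 1 and the second is November 8.
At the standard offset (UTC+08:30), 20:15 UTC + 8h30m = 04:45 Umax Republic standard time (rolling into the next day, 29 March 2030).
The standard-time date in Umax Republic, 29 March 2030, does not fall between 31 March and 8 November, so daylight saving is not in effect and Umax Republic is at UTC+08:30.
20:15 UTC + 8h30m = 04:45 local (rolling into the next day, 29 March 2030).

04:45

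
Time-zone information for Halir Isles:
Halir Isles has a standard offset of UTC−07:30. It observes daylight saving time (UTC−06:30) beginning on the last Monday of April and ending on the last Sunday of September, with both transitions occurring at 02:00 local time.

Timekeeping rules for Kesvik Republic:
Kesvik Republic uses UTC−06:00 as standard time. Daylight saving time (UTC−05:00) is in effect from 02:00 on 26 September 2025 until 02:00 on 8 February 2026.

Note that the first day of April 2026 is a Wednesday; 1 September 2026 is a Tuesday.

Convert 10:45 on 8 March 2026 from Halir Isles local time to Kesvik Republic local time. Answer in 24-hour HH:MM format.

12:15

1 April 2026 is a Wednesday, so Mondays fall on 6, 13, 20, 27; the last is April 27.
1 September 2026 is a Tuesday, so Sundays fall on 6, 13, 20, 27; the last is September 27.
Daylight saving runs 27 April – 27 September; 8 March 2026 is outside that window, so Halir Isles is on standard time at UTC−07:30.
10:45 Halir Isles + 7h30m = 18:15 UTC.
At the standard offset (UTC−06:00), 18:15 UTC − 6h = 12:15 Kesvik Republic standard time.
The standard-time date in Kesvik Republic, 8 March 2026, is outside the daylight-saving period (26 September 2025 – 8 February 2026), so Kesvik Republic is on standard time, UTC−06:00.
18:15 UTC − 6h = 12:15 Kesvik Republic.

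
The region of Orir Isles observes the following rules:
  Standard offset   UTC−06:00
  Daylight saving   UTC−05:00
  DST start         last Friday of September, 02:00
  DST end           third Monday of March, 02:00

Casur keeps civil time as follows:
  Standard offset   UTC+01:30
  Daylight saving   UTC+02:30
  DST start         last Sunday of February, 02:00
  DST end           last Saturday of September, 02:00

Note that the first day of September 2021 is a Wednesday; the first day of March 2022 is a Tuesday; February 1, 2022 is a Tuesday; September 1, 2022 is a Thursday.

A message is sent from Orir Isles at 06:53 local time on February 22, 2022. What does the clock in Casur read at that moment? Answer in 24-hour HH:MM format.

1 September 2021 is a Wednesday, so Fridays fall on 3, 10, 17, 24; the last is September 24.
1 March 2022 is a Tuesday, so the first Monday is March 7 and the third is March 21.
February 22, 2022 lies within the daylight-saving period (24 September 2021 – 21 March 2022), so Orir Isles is on daylight time, UTC−05:00.
06:53 Orir Isles + 5h = 11:53 UTC.
1 February 2022 is a Tuesday, so Sundays fall on 6, 13, 20, 27; the last is February 27.
1 September 2022 is a Thursday, so Saturdays fall on 3, 10, 17, 24; the last is September 24.
At the standard offset (UTC+01:30), 11:53 UTC + 1h30m = 13:23 Casur standard time.
Daylight saving runs 27 February – 24 September; the standard-time date in Casur, February 22, 2022, is outside that window, so Casur is on standard time at UTC+01:30.
11:53 UTC + 1h30m = 13:23 Casur.

13:23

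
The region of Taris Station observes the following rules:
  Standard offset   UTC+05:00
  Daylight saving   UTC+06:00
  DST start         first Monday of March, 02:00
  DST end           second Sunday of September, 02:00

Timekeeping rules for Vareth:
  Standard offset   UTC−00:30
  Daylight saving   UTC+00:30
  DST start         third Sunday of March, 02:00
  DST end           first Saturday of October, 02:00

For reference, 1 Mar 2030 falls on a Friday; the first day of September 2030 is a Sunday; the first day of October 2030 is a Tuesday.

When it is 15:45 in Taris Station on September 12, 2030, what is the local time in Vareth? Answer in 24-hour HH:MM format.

11:15

1 March 2030 is a Friday, so the first Monday is March 4.
1 September 2030 is a Sunday, so the first Sunday is September 1 and the second is September 8.
September 12, 2030 is outside the daylight-saving period (4 March – 8 September), so Taris Station is on standard time, UTC+05:00.
15:45 Taris Station − 5h = 10:45 UTC.
1 March 2030 is a Friday, so the first Sunday is March 3 and the third is March 17.
1 October 2030 is a Tuesday, so the first Saturday is October 5.
At the standard offset (UTC−00:30), 10:45 UTC − 0h30m = 10:15 Vareth standard time.
Daylight saving runs 17 March – 5 October; the standard-time date in Vareth, September 12, 2030, is inside that window, so Vareth is at UTC+00:30.
10:45 UTC + 0h30m = 11:15 Vareth.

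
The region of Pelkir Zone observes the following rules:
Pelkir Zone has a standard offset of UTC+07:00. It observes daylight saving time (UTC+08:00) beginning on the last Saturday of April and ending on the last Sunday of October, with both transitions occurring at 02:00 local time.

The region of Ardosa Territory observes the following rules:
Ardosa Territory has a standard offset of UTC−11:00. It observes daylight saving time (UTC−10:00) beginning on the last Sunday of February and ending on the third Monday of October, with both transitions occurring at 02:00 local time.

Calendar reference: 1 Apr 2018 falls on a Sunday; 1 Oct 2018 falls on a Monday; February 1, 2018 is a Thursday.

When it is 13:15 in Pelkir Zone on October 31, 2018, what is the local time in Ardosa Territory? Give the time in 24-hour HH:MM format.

1 April 2018 is a Sunday, so Saturdays fall on 7, 14, 21, 28; the last is April 28.
1 October 2018 is a Monday, so Sundays fall on 7, 14, 21, 28; the last is October 28.
October 31, 2018 is outside the daylight-saving period (28 April – 28 October), so Pelkir Zone is on standard time, UTC+07:00.
13:15 Pelkir Zone − 7h = 06:15 UTC.
1 February 2018 is a Thursday, so Sundays fall on 4, 11, 18, 25; the last is February 25.
1 October 2018 is a Monday, so the first Monday is October 1 and the third is October 15.
At the standard offset (UTC−11:00), 06:15 UTC − 11h = 19:15 Ardosa Territory standard time (rolling into the previous day, 30 October 2018).
Daylight saving runs 25 February – 15 October; the standard-time date in Ardosa Territory, October 30, 2018, is outside that window, so Ardosa Territory is on standard time at UTC−11:00.
06:15 UTC − 11h = 19:15 Ardosa Territory (rolling into the previous day, 30 October 2018).

19:15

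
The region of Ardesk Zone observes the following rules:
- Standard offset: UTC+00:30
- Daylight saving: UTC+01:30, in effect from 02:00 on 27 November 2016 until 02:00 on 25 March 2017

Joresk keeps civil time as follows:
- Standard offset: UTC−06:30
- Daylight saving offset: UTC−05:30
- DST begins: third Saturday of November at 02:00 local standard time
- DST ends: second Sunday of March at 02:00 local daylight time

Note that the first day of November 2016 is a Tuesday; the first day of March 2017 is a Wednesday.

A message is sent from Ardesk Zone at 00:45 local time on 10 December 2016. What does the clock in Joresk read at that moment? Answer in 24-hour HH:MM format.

10 December 2016 falls between 27 November 2016 and 25 March 2017, so daylight saving is in effect and Ardesk Zone is at UTC+01:30.
00:45 Ardesk Zone − 1h30m = 23:15 UTC (rolling into the previous day, 9 December 2016).
1 November 2016 is a Tuesday, so the first Saturday is November 5 and the third is November 19.
1 March 2017 is a Wednesday, so the first Sunday is March 5 and the second is March 12.
At the standard offset (UTC−06:30), 23:15 UTC − 6h30m = 16:45 Joresk standard time.
The standard-time date in Joresk, 9 December 2016, falls between 19 November 2016 and 12 March 2017, so daylight saving is in effect and Joresk is at UTC−05:30.
23:15 UTC − 5h30m = 17:45 Joresk.

17:45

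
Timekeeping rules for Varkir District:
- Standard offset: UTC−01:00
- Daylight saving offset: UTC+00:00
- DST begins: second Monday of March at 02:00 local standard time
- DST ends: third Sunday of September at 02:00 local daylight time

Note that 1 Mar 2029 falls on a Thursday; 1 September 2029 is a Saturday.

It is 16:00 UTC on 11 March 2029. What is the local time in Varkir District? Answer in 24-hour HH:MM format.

1 March 2029 is a Thursday, so the first Monday is March 5 and the second is March 12.
1 September 2029 is a Saturday, so the first Sunday is September 2 and the third is September 16.
At the standard offset (UTC−01:00), 16:00 UTC − 1h = 15:00 Varkir District standard time.
The standard-time date in Varkir District, 11 March 2029, does not fall between 12 March and 16 September, so daylight saving is not in effect and Varkir District is at UTC−01:00.
16:00 UTC − 1h = 15:00 local.

15:00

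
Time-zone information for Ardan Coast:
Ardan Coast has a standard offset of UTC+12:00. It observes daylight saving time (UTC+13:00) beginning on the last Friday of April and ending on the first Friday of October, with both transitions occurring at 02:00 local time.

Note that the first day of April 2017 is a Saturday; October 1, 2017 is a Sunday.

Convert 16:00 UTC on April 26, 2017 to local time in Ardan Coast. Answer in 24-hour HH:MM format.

1 April 2017 is a Saturday, so Fridays fall on 7, 14, 21, 28; the last is April 28.
1 October 2017 is a Sunday, so the first Friday is October 6.
At the standard offset (UTC+12:00), 16:00 UTC + 12h = 04:00 Ardan Coast standard time (rolling into the next day, 27 April 2017).
The standard-time date in Ardan Coast, April 27, 2017, is outside the daylight-saving period (28 April – 6 October), so Ardan Coast is on standard time, UTC+12:00.
16:00 UTC + 12h = 04:00 local (rolling into the next day, 27 April 2017).

04:00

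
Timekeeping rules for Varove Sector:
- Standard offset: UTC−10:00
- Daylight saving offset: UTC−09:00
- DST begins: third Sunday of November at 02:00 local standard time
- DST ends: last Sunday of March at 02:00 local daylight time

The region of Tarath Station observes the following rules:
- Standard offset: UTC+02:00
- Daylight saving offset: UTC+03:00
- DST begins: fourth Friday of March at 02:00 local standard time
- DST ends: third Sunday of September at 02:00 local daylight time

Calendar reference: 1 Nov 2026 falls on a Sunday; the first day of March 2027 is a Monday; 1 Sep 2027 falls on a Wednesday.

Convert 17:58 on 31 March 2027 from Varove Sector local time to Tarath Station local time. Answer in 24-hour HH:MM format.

1 November 2026 is a Sunday, so the first Sunday is November 1 and the third is November 15.
1 March 2027 is a Monday, so Sundays fall on 7, 14, 21, 28; the last is March 28.
31 March 2027 is outside the daylight-saving period (15 November 2026 – 28 March 2027), so Varove Sector is on standard time, UTC−10:00.
17:58 Varove Sector + 10h = 03:58 UTC (rolling into the next day, 1 April 2027).
1 March 2027 is a Monday, so the first Friday is March 5 and the fourth is March 26.
1 September 2027 is a Wednesday, so the first Sunday is September 5 and the third is September 19.
At the standard offset (UTC+02:00), 03:58 UTC + 2h = 05:58 Tarath Station standard time.
The standard-time date in Tarath Station, 1 April 2027, falls between 26 March and 19 September, so daylight saving is in effect and Tarath Station is at UTC+03:00.
03:58 UTC + 3h = 06:58 Tarath Station.

06:58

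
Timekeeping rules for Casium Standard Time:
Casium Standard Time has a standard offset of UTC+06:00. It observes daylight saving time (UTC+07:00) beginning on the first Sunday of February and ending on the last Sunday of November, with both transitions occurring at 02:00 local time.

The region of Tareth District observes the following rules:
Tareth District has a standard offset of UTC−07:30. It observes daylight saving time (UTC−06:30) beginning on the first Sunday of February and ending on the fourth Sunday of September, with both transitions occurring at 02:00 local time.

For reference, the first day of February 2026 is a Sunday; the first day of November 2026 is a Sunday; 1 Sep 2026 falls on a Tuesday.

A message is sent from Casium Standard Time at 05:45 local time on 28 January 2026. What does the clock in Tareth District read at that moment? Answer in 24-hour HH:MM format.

16:15

1 February 2026 is a Sunday, so the first Sunday is February 1.
1 November 2026 is a Sunday, so Sundays fall on 1, 8, 15, 22, 29; the last is November 29.
28 January 2026 does not fall between 1 February and 29 November, so daylight saving is not in effect and Casium Standard Time is at UTC+06:00.
05:45 Casium Standard Time − 6h = 23:45 UTC (rolling into the previous day, 27 January 2026).
1 February 2026 is a Sunday, so the first Sunday is February 1.
1 September 2026 is a Tuesday, so the first Sunday is September 6 and the fourth is September 27.
At the standard offset (UTC−07:30), 23:45 UTC − 7h30m = 16:15 Tareth District standard time.
Daylight saving runs 1 February – 27 September; the standard-time date in Tareth District, 27 January 2026, is outside that window, so Tareth District is on standard time at UTC−07:30.
23:45 UTC − 7h30m = 16:15 Tareth District.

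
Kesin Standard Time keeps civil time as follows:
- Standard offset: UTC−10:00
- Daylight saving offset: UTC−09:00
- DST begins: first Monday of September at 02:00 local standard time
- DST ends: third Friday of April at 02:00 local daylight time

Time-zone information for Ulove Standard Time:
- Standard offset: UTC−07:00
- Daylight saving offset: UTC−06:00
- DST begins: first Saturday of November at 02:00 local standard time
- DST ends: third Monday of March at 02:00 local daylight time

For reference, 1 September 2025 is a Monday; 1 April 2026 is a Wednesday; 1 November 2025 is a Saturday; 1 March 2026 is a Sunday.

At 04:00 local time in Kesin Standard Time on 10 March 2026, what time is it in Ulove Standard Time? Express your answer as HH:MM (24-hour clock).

1 September 2025 is a Monday, so the first Monday is September 1.
1 April 2026 is a Wednesday, so the first Friday is April 3 and the third is April 17.
Daylight saving runs 1 September 2025 – 17 April 2026; 10 March 2026 is inside that window, so Kesin Standard Time is at UTC−09:00.
04:00 Kesin Standard Time + 9h = 13:00 UTC.
1 November 2025 is a Saturday, so the first Saturday is November 1.
1 March 2026 is a Sunday, so the first Monday is March 2 and the third is March 16.
At the standard offset (UTC−07:00), 13:00 UTC − 7h = 06:00 Ulove Standard Time standard time.
The standard-time date in Ulove Standard Time, 10 March 2026, falls between 1 November 2025 and 16 March 2026, so daylight saving is in effect and Ulove Standard Time is at UTC−06:00.
13:00 UTC − 6h = 07:00 Ulove Standard Time.

07:00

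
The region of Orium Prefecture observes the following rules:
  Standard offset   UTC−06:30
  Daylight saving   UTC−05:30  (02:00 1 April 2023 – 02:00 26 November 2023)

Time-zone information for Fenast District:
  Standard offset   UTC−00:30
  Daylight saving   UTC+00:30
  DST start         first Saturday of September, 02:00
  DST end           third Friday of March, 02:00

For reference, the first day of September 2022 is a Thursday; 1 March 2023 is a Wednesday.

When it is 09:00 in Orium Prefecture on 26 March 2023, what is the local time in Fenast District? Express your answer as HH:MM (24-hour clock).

15:00

26 March 2023 does not fall between 1 April and 26 November, so daylight saving is not in effect and Orium Prefecture is at UTC−06:30.
09:00 Orium Prefecture + 6h30m = 15:30 UTC.
1 September 2022 is a Thursday, so the first Saturday is September 3.
1 March 2023 is a Wednesday, so the first Friday is March 3 and the third is March 17.
At the standard offset (UTC−00:30), 15:30 UTC − 0h30m = 15:00 Fenast District standard time.
Daylight saving runs 3 September 2022 – 17 March 2023; the standard-time date in Fenast District, 26 March 2023, is outside that window, so Fenast District is on standard time at UTC−00:30.
15:30 UTC − 0h30m = 15:00 Fenast District.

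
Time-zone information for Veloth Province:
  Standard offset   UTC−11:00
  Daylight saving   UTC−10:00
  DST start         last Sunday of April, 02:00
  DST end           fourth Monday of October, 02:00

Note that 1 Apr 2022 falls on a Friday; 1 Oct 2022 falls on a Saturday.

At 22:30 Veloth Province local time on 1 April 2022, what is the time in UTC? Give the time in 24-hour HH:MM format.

09:30

1 April 2022 is a Friday, so Sundays fall on 3, 10, 17, 24; the last is April 24.
1 October 2022 is a Saturday, so the first Monday is October 3 and the fourth is October 24.
1 April 2022 is outside the daylight-saving period (24 April – 24 October), so Veloth Province is on standard time, UTC−11:00.
22:30 local + 11h = 09:30 UTC (rolling into the next day, 2 April 2022).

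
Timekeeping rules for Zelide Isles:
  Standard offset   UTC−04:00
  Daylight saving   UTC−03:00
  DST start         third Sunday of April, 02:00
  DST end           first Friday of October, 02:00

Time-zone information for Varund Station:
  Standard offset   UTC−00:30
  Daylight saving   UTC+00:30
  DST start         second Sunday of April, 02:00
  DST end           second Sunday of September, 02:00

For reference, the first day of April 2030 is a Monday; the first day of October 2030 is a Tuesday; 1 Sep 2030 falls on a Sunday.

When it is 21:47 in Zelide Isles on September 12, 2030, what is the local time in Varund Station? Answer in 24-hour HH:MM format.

00:17

1 April 2030 is a Monday, so the first Sunday is April 7 and the third is April 21.
1 October 2030 is a Tuesday, so the first Friday is October 4.
Daylight saving runs 21 April – 4 October; September 12, 2030 is inside that window, so Zelide Isles is at UTC−03:00.
21:47 Zelide Isles + 3h = 00:47 UTC (rolling into the next day, 13 September 2030).
1 April 2030 is a Monday, so the first Sunday is April 7 and the second is April 14.
1 September 2030 is a Sunday, so the first Sunday is September 1 and the second is September 8.
At the standard offset (UTC−00:30), 00:47 UTC − 0h30m = 00:17 Varund Station standard time.
The standard-time date in Varund Station, September 13, 2030, does not fall between 14 April and 8 September, so daylight saving is not in effect and Varund Station is at UTC−00:30.
00:47 UTC − 0h30m = 00:17 Varund Station.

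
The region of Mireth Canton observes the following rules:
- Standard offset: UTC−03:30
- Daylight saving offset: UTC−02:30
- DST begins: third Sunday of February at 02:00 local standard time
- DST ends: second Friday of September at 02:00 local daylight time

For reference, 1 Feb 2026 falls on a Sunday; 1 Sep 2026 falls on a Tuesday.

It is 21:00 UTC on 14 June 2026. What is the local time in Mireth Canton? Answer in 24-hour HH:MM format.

1 February 2026 is a Sunday, so the first Sunday is February 1 and the third is February 15.
1 September 2026 is a Tuesday, so the first Friday is September 4 and the second is September 11.
At the standard offset (UTC−03:30), 21:00 UTC − 3h30m = 17:30 Mireth Canton standard time.
The standard-time date in Mireth Canton, 14 June 2026, falls between 15 February and 11 September, so daylight saving is in effect and Mireth Canton is at UTC−02:30.
21:00 UTC − 2h30m = 18:30 local.

18:30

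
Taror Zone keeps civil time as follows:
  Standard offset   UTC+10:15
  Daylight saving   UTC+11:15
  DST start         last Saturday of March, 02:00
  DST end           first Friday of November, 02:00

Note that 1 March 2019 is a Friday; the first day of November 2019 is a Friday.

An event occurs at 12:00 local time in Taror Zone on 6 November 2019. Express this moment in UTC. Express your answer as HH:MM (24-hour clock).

1 March 2019 is a Friday, so Saturdays fall on 2, 9, 16, 23, 30; the last is March 30.
1 November 2019 is a Friday, so the first Friday is November 1.
Daylight saving runs 30 March – 1 November; 6 November 2019 is outside that window, so Taror Zone is on standard time at UTC+10:15.
12:00 local − 10h15m = 01:45 UTC.

01:45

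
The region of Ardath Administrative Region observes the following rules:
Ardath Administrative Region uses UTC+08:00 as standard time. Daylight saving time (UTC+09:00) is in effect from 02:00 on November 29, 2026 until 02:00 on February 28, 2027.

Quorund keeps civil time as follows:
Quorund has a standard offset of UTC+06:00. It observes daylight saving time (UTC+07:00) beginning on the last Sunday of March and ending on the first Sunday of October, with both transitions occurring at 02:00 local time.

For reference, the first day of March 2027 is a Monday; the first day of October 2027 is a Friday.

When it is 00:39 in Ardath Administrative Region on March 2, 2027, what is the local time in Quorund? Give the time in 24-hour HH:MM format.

Daylight saving runs 29 November 2026 – 28 February 2027; March 2, 2027 is outside that window, so Ardath Administrative Region is on standard time at UTC+08:00.
00:39 Ardath Administrative Region − 8h = 16:39 UTC (rolling into the previous day, 1 March 2027).
1 March 2027 is a Monday, so Sundays fall on 7, 14, 21, 28; the last is March 28.
1 October 2027 is a Friday, so the first Sunday is October 3.
At the standard offset (UTC+06:00), 16:39 UTC + 6h = 22:39 Quorund standard time.
The standard-time date in Quorund, March 1, 2027, does not fall between 28 March and 3 October, so daylight saving is not in effect and Quorund is at UTC+06:00.
16:39 UTC + 6h = 22:39 Quorund.

22:39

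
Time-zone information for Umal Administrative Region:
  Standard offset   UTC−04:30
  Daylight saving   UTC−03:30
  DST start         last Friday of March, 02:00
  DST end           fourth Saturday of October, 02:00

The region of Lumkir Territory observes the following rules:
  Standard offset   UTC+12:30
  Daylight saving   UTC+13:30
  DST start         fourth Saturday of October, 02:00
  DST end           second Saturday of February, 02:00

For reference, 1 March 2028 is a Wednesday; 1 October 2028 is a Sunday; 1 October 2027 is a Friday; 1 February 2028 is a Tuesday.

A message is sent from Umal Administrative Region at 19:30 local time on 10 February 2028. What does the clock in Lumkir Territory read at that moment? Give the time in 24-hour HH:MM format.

1 March 2028 is a Wednesday, so Fridays fall on 3, 10, 17, 24, 31; the last is March 31.
1 October 2028 is a Sunday, so the first Saturday is October 7 and the fourth is October 28.
Daylight saving runs 31 March – 28 October; 10 February 2028 is outside that window, so Umal Administrative Region is on standard time at UTC−04:30.
19:30 Umal Administrative Region + 4h30m = 00:00 UTC (rolling into the next day, 11 February 2028).
1 October 2027 is a Friday, so the first Saturday is October 2 and the fourth is October 23.
1 February 2028 is a Tuesday, so the first Saturday is February 5 and the second is February 12.
At the standard offset (UTC+12:30), 00:00 UTC + 12h30m = 12:30 Lumkir Territory standard time.
Daylight saving runs 23 October 2027 – 12 February 2028; the standard-time date in Lumkir Territory, 11 February 2028, is inside that window, so Lumkir Territory is at UTC+13:30.
00:00 UTC + 13h30m = 13:30 Lumkir Territory.

13:30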